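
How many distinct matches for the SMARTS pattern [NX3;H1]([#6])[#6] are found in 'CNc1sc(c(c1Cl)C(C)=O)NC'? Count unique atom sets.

2

[NX3;H1]([#6])[#6] is the SMARTS for a secondary amine: a trivalent nitrogen with one H, bonded to two carbons.
The molecule carries 2 separate instances of an N-methylamino group (-NHCH3) meeting every constraint; each maps to a distinct set of atoms, giving 2 matches.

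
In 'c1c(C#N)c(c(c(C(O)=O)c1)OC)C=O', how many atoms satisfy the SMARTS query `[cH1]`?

2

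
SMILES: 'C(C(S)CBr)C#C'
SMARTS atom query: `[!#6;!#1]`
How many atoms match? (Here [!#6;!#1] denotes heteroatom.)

The query [!#6;!#1] means: not carbon and not hydrogen — any heteroatom.
Check the 7 heavy atoms by environment: 5× C → no; 1× Br → match; 1× S → match.
Summing the matching environments: 1 + 1 = 2 matching atoms.

2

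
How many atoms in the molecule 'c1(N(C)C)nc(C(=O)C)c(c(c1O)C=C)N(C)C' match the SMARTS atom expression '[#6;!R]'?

The query [#6;!R] means: carbon not in any ring.
Check the 18 heavy atoms by environment: 1× n (aromatic, in 6-ring) → no; 5× c (aromatic, in 6-ring) → no; 2× N (acyclic) → no; 8× C (acyclic) → match; 2× O (acyclic) → no.
That gives 8 matching atoms.

8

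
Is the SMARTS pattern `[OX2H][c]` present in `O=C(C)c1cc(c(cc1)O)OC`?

Yes

The pattern [OX2H][c] describes a hydroxyl oxygen attached to an aromatic carbon — a phenol.
The molecule carries a hydroxyl group (-OH), whose atoms satisfy every constraint of the query, so the pattern matches.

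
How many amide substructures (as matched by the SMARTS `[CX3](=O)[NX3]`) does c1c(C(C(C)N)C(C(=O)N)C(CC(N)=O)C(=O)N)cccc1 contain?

[CX3](=O)[NX3] is the SMARTS for an amide: a carbonyl carbon bonded to a trivalent nitrogen.
The molecule carries 3 separate instances of a primary amide (-C(=O)NH2) meeting every constraint; each maps to a distinct set of atoms, giving 3 matches.

3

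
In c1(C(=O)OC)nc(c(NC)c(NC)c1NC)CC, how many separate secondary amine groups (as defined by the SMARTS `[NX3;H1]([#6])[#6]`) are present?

[NX3;H1]([#6])[#6] is the SMARTS for a secondary amine: a trivalent nitrogen with one H, bonded to two carbons.
The molecule carries 3 separate instances of an N-methylamino group (-NHCH3) meeting every constraint; each maps to a distinct set of atoms, giving 3 matches.

3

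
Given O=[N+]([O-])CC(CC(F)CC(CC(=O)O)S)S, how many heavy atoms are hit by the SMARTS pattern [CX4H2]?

4

The query [CX4H2] means: sp3 carbon (X4) with exactly two hydrogens.
Check the 16 heavy atoms by environment: 4× C (H2, X4) → match; 3× C (H1, X4) → no; 2× S (H1, X2) → no; 1× C (H0, X3) → no; 2× O (H0, X1) → no; 1× O (H1, X2) → no; 1× F (H0, X1) → no; 1× N (charge +1, H0, X3) → no; 1× O (charge -1, H0, X1) → no.
That gives 4 matching atoms.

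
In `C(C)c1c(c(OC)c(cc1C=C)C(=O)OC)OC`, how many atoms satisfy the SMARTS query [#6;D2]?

3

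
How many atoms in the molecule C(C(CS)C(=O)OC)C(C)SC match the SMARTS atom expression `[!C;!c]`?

4

Check the 12 heavy atoms by environment: 8× C → no; 2× S → match; 2× O → match.
Summing the matching environments: 2 + 2 = 4 matching atoms.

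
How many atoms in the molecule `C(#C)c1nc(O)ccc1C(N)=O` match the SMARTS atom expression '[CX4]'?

0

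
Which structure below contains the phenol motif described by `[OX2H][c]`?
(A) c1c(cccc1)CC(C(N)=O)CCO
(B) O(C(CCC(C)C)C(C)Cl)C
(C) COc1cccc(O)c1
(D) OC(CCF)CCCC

[OX2H][c] describes a hydroxyl oxygen attached to an aromatic carbon (a phenol).
(A) has a hydroxyl group (-OH) but the -OH is on an aliphatic carbon, not an aromatic c.
(B) has a methoxy ether (-OCH3) but the oxygen has H0, not H1.
(C) contains a hydroxyl group (-OH), which satisfies every atom and bond constraint.
(D) has a hydroxyl group (-OH) but the -OH is on an aliphatic carbon, not an aromatic c.
So the answer is (C).

C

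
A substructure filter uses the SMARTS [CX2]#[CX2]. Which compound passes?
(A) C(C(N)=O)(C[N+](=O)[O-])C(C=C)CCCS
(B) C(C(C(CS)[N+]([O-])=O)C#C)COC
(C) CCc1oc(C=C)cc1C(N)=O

B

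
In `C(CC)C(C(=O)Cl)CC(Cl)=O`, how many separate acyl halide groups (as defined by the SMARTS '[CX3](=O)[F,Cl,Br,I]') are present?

[CX3](=O)[F,Cl,Br,I] is the SMARTS for an acyl halide: a carbonyl carbon bonded to a halogen.
The molecule carries 2 separate instances of an acyl chloride (-C(=O)Cl) meeting every constraint; each maps to a distinct set of atoms, giving 2 matches.

2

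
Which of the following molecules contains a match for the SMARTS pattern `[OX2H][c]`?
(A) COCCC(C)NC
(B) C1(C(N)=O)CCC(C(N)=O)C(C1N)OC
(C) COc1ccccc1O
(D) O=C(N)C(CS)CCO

C

[OX2H][c] describes a hydroxyl oxygen attached to an aromatic carbon (a phenol).
(A) has a methoxy ether (-OCH3) but the oxygen has H0, not H1.
(B) has a methoxy ether (-OCH3) but the oxygen has H0, not H1.
(C) contains a hydroxyl group (-OH), which satisfies every atom and bond constraint.
(D) has a hydroxyl group (-OH) but the -OH is on an aliphatic carbon, not an aromatic c.
So the answer is (C).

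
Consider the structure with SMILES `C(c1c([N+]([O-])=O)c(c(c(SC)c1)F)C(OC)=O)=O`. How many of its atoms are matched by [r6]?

Check the 18 heavy atoms by environment: 6× c (aromatic, in 6-ring) → match; 1× F (acyclic) → no; 1× S (acyclic) → no; 4× C (acyclic) → no; 4× O (acyclic) → no; 1× N (charge +1, acyclic) → no; 1× O (charge -1, acyclic) → no.
That gives 6 matching atoms.

6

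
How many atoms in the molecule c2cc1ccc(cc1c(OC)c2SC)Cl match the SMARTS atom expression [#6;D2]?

5

The query [#6;D2] means: any carbon bonded to exactly two heavy atoms.
Check the 15 heavy atoms by environment: 5× c (aromatic, D3) → no; 5× c (aromatic, D2) → match; 1× Cl (D1) → no; 1× O (D2) → no; 2× C (D1) → no; 1× S (D2) → no.
That gives 5 matching atoms.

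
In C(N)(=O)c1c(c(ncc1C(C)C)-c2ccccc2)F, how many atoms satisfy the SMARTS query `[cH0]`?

The query [cH0] means: aromatic carbon with no attached hydrogen (substituted or ring-fusion).
Check the 19 heavy atoms by environment: 1× n (aromatic, H0) → no; 6× c (aromatic, H1) → no; 5× c (aromatic, H0) → match; 1× F (H0) → no; 1× C (H1) → no; 2× C (H3) → no; 1× C (H0) → no; 1× O (H0) → no; 1× N (H2) → no.
That gives 5 matching atoms.

5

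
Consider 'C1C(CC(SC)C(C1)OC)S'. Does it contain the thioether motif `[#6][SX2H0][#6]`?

Yes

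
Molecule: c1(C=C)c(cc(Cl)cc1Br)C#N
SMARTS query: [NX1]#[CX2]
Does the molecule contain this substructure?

The pattern [NX1]#[CX2] describes a nitrogen triple-bonded to a two-connected carbon — a nitrile.
The molecule carries a nitrile (-C#N), whose atoms satisfy every constraint of the query, so the pattern matches.

Yes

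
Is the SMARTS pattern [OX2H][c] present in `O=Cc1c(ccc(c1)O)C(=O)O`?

Yes

The pattern [OX2H][c] describes a hydroxyl oxygen attached to an aromatic carbon — a phenol.
The molecule carries a hydroxyl group (-OH), whose atoms satisfy every constraint of the query, so the pattern matches.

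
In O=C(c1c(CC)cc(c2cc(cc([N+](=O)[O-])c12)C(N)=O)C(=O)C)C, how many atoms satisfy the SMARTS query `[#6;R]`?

10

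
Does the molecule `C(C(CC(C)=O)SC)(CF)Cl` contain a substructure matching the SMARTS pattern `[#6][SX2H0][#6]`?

Yes

The pattern [#6][SX2H0][#6] describes an aliphatic sulfur bridging two carbons with no H on the sulfur — a thioether.
The molecule carries a methylthio ether (-SCH3), whose atoms satisfy every constraint of the query, so the pattern matches.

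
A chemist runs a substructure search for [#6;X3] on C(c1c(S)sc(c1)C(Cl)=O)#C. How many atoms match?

The query [#6;X3] means: any carbon (aromatic or not) with three total connections.
Check the 11 heavy atoms by environment: 1× s (aromatic, X2) → no; 4× c (aromatic, X3) → match; 2× C (X2) → no; 1× C (X3) → match; 1× O (X1) → no; 1× Cl (X1) → no; 1× S (X2) → no.
Summing the matching environments: 4 + 1 = 5 matching atoms.

5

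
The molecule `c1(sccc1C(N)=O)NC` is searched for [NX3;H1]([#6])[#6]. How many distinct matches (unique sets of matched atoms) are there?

[NX3;H1]([#6])[#6] is the SMARTS for a secondary amine: a trivalent nitrogen with one H, bonded to two carbons.
Exactly one fragment in the molecule meets all constraints, giving 1 match.

1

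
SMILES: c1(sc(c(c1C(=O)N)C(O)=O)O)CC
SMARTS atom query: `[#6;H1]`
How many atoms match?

0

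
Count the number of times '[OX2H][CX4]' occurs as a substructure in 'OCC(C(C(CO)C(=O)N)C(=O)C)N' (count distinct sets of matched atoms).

2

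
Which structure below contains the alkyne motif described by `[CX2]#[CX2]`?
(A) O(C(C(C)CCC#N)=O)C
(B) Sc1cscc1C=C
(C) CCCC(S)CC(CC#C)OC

C

[CX2]#[CX2] describes a carbon-carbon triple bond (an alkyne).
(A) has a nitrile (-C#N) but the triple bond is C#N, not C#C.
(B) has a vinyl group (-CH=CH2) but the C=C is a double bond; both carbons are CX3, not CX2.
(C) contains an ethynyl group (-C#CH), which satisfies every atom and bond constraint.
So the answer is (C).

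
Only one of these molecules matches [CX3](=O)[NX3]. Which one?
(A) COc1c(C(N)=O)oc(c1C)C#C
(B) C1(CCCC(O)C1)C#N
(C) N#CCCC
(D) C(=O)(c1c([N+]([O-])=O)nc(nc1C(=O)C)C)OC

[CX3](=O)[NX3] describes a carbonyl carbon bonded to a trivalent nitrogen (an amide).
(A) contains a primary amide (-C(=O)NH2), which satisfies every atom and bond constraint.
(B) has a nitrile (-C#N) but the nitrile N is NX1 (triple-bonded), not NX3.
(C) has a nitrile (-C#N) but the nitrile N is NX1 (triple-bonded), not NX3.
(D) has a methyl-ester group (-C(=O)OCH3) but the carbonyl is bonded to O, not to an NX3 nitrogen.
So the answer is (A).

A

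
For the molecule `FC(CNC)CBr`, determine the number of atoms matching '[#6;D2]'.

2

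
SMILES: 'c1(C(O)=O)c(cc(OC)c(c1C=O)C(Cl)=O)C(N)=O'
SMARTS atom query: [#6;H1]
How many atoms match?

2

The query [#6;H1] means: any carbon bearing exactly one hydrogen.
Check the 19 heavy atoms by environment: 5× c (aromatic, H0) → no; 1× c (aromatic, H1) → match; 3× C (H0) → no; 5× O (H0) → no; 1× N (H2) → no; 1× C (H3) → no; 1× C (H1) → match; 1× O (H1) → no; 1× Cl (H0) → no.
Summing the matching environments: 1 + 1 = 2 matching atoms.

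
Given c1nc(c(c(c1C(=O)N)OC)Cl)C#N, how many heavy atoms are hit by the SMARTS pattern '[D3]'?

5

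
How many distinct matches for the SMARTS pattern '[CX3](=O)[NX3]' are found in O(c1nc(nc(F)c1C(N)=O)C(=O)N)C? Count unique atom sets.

2

[CX3](=O)[NX3] is the SMARTS for an amide: a carbonyl carbon bonded to a trivalent nitrogen.
The molecule carries 2 separate instances of a primary amide (-C(=O)NH2) meeting every constraint; each maps to a distinct set of atoms, giving 2 matches.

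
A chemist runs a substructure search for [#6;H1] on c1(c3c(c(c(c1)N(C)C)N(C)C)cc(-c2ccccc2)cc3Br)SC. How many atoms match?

8

The query [#6;H1] means: any carbon bearing exactly one hydrogen.
Check the 25 heavy atoms by environment: 8× c (aromatic, H0) → no; 8× c (aromatic, H1) → match; 1× S (H0) → no; 5× C (H3) → no; 2× N (H0) → no; 1× Br (H0) → no.
That gives 8 matching atoms.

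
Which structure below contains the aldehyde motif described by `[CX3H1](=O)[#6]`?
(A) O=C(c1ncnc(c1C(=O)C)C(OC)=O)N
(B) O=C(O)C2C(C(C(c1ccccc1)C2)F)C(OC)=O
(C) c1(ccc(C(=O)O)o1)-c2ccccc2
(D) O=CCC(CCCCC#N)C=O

D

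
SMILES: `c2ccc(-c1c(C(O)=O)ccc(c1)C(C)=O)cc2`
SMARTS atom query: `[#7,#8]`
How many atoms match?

3

The query [#7,#8] means: nitrogen or oxygen (comma = OR).
Check the 18 heavy atoms by environment: 12× c (aromatic) → no; 3× C → no; 3× O → match.
That gives 3 matching atoms.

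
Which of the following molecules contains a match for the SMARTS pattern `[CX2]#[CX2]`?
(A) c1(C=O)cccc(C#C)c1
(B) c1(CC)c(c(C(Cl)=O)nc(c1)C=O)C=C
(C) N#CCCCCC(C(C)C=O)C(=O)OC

A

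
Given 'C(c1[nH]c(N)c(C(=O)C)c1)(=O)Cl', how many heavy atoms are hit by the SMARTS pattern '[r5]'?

5

The query [r5] means: r5 matches atoms in a five-membered ring.
Check the 12 heavy atoms by environment: 1× n (aromatic, in 5-ring) → match; 4× c (aromatic, in 5-ring) → match; 1× N (acyclic) → no; 3× C (acyclic) → no; 2× O (acyclic) → no; 1× Cl (acyclic) → no.
Summing the matching environments: 1 + 4 = 5 matching atoms.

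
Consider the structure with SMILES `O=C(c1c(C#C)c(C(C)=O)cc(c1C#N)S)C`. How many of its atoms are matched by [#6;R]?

The query [#6;R] means: carbon that is part of a ring.
Check the 17 heavy atoms by environment: 6× c (aromatic, in 6-ring) → match; 7× C (acyclic) → no; 2× O (acyclic) → no; 1× N (acyclic) → no; 1× S (acyclic) → no.
That gives 6 matching atoms.

6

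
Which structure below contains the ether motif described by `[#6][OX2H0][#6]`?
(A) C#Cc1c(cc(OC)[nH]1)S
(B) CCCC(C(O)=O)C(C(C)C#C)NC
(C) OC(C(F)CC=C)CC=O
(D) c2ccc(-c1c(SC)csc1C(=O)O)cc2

A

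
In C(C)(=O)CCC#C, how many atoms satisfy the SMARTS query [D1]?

3

The query [D1] means: atom with exactly one heavy-atom neighbour (degree 1).
Check the 7 heavy atoms by environment: 3× C (D2) → no; 1× C (D3) → no; 1× O (D1) → match; 2× C (D1) → match.
Summing the matching environments: 1 + 2 = 3 matching atoms.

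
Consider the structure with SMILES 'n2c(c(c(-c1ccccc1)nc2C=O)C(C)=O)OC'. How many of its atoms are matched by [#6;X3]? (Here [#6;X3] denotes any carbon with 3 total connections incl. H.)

12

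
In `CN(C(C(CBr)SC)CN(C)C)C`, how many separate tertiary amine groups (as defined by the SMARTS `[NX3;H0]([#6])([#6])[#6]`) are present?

2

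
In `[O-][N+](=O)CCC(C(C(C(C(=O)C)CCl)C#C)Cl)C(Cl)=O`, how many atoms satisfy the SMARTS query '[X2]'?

Check the 20 heavy atoms by environment: 8× C (X4) → no; 3× Cl (X1) → no; 2× C (X2) → match; 2× C (X3) → no; 3× O (X1) → no; 1× N (charge +1, X3) → no; 1× O (charge -1, X1) → no.
That gives 2 matching atoms.

2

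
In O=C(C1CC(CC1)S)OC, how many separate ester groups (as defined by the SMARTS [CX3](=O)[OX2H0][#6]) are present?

[CX3](=O)[OX2H0][#6] is the SMARTS for an ester: a carbonyl carbon bonded to an oxygen that is itself bonded to carbon (no H on that O).
Exactly one fragment in the molecule meets all constraints, giving 1 match.

1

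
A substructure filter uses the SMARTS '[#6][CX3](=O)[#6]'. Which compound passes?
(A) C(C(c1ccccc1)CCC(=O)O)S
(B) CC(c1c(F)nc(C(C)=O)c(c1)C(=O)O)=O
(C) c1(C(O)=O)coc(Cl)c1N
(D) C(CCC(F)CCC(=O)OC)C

B

[#6][CX3](=O)[#6] describes a carbonyl carbon (no H) flanked by two carbons (a ketone).
(A) has a carboxylic acid group (-C(=O)OH) but one neighbour of the carbonyl carbon is O, not C.
(B) contains an acetyl/ketone group (-C(=O)CH3), which satisfies every atom and bond constraint.
(C) has a carboxylic acid group (-C(=O)OH) but one neighbour of the carbonyl carbon is O, not C.
(D) has a methyl-ester group (-C(=O)OCH3) but one neighbour of the carbonyl carbon is O, not C.
So the answer is (B).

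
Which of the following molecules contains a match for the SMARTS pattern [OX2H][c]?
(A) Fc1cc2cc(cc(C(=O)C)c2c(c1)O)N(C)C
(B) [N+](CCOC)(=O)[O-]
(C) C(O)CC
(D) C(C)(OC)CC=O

[OX2H][c] describes a hydroxyl oxygen attached to an aromatic carbon (a phenol).
(A) contains a hydroxyl group (-OH), which satisfies every atom and bond constraint.
(B) has a methoxy ether (-OCH3) but the oxygen has H0, not H1.
(C) has a hydroxyl group (-OH) but the -OH is on an aliphatic carbon, not an aromatic c.
(D) has a methoxy ether (-OCH3) but the oxygen has H0, not H1.
So the answer is (A).

A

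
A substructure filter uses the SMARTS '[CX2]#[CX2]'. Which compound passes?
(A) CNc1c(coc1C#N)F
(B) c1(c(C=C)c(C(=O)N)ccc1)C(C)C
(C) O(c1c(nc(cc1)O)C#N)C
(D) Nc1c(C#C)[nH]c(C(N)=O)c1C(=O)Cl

D

[CX2]#[CX2] describes a carbon-carbon triple bond (an alkyne).
(A) has a nitrile (-C#N) but the triple bond is C#N, not C#C.
(B) has a vinyl group (-CH=CH2) but the C=C is a double bond; both carbons are CX3, not CX2.
(C) has a nitrile (-C#N) but the triple bond is C#N, not C#C.
(D) contains an ethynyl group (-C#CH), which satisfies every atom and bond constraint.
So the answer is (D).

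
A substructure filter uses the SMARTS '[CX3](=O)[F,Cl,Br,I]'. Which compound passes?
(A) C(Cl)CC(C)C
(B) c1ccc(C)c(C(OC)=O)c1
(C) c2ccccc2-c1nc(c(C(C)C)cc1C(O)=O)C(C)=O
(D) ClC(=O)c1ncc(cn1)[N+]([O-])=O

[CX3](=O)[F,Cl,Br,I] describes a carbonyl carbon bonded to a halogen (an acyl halide).
(A) has a chloro substituent but the Cl is not on a carbonyl carbon.
(B) has a methyl-ester group (-C(=O)OCH3) but the carbonyl is bonded to -O-C, not to a halogen.
(C) has a carboxylic acid group (-C(=O)OH) but the carbonyl is bonded to -OH, not to a halogen.
(D) contains an acyl chloride (-C(=O)Cl), which satisfies every atom and bond constraint.
So the answer is (D).

D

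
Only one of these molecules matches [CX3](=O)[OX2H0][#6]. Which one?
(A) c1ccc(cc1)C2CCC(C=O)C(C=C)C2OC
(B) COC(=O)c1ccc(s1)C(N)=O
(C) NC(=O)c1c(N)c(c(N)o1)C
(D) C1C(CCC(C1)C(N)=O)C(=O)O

B

[CX3](=O)[OX2H0][#6] describes a carbonyl carbon bonded to an oxygen that is itself bonded to carbon (no H on that O) (an ester).
(A) has a methoxy ether (-OCH3) but the ether oxygen is not adjacent to a C=O carbon.
(B) contains a methyl-ester group (-C(=O)OCH3), which satisfies every atom and bond constraint.
(C) has a primary amide (-C(=O)NH2) but the carbonyl is bonded to N, not to an O-C linkage.
(D) has a carboxylic acid group (-C(=O)OH) but the singly-bonded O carries H (OX2H1, not H0).
So the answer is (B).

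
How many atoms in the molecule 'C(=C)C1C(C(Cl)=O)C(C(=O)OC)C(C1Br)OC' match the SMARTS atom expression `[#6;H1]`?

Check the 17 heavy atoms by environment: 6× C (H1) → match; 4× O (H0) → no; 2× C (H3) → no; 2× C (H0) → no; 1× C (H2) → no; 1× Br (H0) → no; 1× Cl (H0) → no.
That gives 6 matching atoms.

6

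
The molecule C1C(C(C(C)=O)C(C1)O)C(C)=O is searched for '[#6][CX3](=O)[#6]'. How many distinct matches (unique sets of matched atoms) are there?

[#6][CX3](=O)[#6] is the SMARTS for a ketone: a carbonyl carbon (no H) flanked by two carbons.
The molecule carries 2 separate instances of an acetyl/ketone group (-C(=O)CH3) meeting every constraint; each maps to a distinct set of atoms, giving 2 matches.

2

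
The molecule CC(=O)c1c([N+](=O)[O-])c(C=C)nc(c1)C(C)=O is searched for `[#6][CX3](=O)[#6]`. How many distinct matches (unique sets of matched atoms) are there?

[#6][CX3](=O)[#6] is the SMARTS for a ketone: a carbonyl carbon (no H) flanked by two carbons.
The molecule carries 2 separate instances of an acetyl/ketone group (-C(=O)CH3) meeting every constraint; each maps to a distinct set of atoms, giving 2 matches.

2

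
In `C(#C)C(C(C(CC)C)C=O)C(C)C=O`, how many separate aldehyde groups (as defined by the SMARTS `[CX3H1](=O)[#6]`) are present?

2

[CX3H1](=O)[#6] is the SMARTS for an aldehyde: an sp2 carbon with one H, double-bonded to O and single-bonded to carbon.
The molecule carries 2 separate instances of an aldehyde (-CHO) meeting every constraint; each maps to a distinct set of atoms, giving 2 matches.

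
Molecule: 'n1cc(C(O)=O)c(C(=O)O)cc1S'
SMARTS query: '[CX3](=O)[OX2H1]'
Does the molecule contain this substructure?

Yes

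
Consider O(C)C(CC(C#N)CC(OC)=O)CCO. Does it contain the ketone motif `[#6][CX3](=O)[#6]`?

The pattern [#6][CX3](=O)[#6] describes a carbonyl carbon (no H) flanked by two carbons — a ketone.
The closest candidate here is a methyl-ester group (-C(=O)OCH3), but one neighbour of the carbonyl carbon is O, not C. No other fragment satisfies the full query, so there is no match.

No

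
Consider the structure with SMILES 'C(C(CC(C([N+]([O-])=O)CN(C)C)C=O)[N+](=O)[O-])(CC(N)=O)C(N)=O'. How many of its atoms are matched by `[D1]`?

The query [D1] means: atom with exactly one heavy-atom neighbour (degree 1).
Check the 24 heavy atoms by environment: 4× C (D2) → no; 6× C (D3) → no; 5× O (D1) → match; 2× N (D1) → match; 1× N (D3) → no; 2× C (D1) → match; 2× N (charge +1, D3) → no; 2× O (charge -1, D1) → match.
Summing the matching environments: 5 + 2 + 2 + 2 = 11 matching atoms.

11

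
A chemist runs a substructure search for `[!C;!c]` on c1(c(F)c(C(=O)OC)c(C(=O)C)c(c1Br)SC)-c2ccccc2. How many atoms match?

6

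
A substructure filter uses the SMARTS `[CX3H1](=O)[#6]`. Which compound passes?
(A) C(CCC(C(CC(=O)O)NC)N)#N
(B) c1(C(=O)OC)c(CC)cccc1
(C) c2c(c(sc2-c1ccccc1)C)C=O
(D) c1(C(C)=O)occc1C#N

[CX3H1](=O)[#6] describes an sp2 carbon with one H, double-bonded to O and single-bonded to carbon (an aldehyde).
(A) has a carboxylic acid group (-C(=O)OH) but the carbonyl carbon has H0 and is bonded to O, not H1.
(B) has a methyl-ester group (-C(=O)OCH3) but the carbonyl carbon has H0, not H1.
(C) contains an aldehyde (-CHO), which satisfies every atom and bond constraint.
(D) has an acetyl/ketone group (-C(=O)CH3) but the carbonyl carbon has H0 (two carbon neighbours), not H1.
So the answer is (C).

C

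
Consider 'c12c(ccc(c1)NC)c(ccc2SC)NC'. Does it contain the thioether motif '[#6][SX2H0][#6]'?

Yes

The pattern [#6][SX2H0][#6] describes an aliphatic sulfur bridging two carbons with no H on the sulfur — a thioether.
The molecule carries a methylthio ether (-SCH3), whose atoms satisfy every constraint of the query, so the pattern matches.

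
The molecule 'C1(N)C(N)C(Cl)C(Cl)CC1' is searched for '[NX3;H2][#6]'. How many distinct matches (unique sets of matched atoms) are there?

2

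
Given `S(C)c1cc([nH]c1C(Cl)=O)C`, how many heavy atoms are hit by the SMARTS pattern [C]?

3

The query [C] means: uppercase C matches aliphatic (non-aromatic) carbon only.
Check the 11 heavy atoms by environment: 1× n (aromatic) → no; 4× c (aromatic) → no; 3× C → match; 1× S → no; 1× O → no; 1× Cl → no.
That gives 3 matching atoms.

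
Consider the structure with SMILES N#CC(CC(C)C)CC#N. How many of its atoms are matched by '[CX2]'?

2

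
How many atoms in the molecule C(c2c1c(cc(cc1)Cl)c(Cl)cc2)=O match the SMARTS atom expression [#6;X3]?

The query [#6;X3] means: any carbon (aromatic or not) with three total connections.
Check the 14 heavy atoms by environment: 10× c (aromatic, X3) → match; 2× Cl (X1) → no; 1× C (X3) → match; 1× O (X1) → no.
Summing the matching environments: 10 + 1 = 11 matching atoms.

11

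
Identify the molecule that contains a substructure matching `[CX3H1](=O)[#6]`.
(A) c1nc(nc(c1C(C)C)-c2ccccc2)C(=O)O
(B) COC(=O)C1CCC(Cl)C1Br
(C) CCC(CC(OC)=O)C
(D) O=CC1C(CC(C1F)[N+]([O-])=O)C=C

D

[CX3H1](=O)[#6] describes an sp2 carbon with one H, double-bonded to O and single-bonded to carbon (an aldehyde).
(A) has a carboxylic acid group (-C(=O)OH) but the carbonyl carbon has H0 and is bonded to O, not H1.
(B) has a methyl-ester group (-C(=O)OCH3) but the carbonyl carbon has H0, not H1.
(C) has a methyl-ester group (-C(=O)OCH3) but the carbonyl carbon has H0, not H1.
(D) contains an aldehyde (-CHO), which satisfies every atom and bond constraint.
So the answer is (D).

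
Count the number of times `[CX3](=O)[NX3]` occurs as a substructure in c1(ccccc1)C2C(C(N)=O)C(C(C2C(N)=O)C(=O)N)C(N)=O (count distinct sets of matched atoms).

4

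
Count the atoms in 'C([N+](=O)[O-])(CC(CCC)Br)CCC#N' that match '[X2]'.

Check the 14 heavy atoms by environment: 8× C (X4) → no; 1× Br (X1) → no; 1× N (charge +1, X3) → no; 1× O (charge -1, X1) → no; 1× O (X1) → no; 1× C (X2) → match; 1× N (X1) → no.
That gives 1 matching atom.

1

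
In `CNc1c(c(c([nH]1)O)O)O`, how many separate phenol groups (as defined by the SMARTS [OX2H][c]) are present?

3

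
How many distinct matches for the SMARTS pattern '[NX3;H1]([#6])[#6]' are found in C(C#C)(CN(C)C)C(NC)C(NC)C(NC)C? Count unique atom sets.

3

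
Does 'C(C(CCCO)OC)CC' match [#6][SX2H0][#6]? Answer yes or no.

No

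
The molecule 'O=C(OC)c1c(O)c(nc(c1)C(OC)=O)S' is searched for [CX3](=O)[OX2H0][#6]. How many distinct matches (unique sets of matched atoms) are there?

2

[CX3](=O)[OX2H0][#6] is the SMARTS for an ester: a carbonyl carbon bonded to an oxygen that is itself bonded to carbon (no H on that O).
The molecule carries 2 separate instances of a methyl-ester group (-C(=O)OCH3) meeting every constraint; each maps to a distinct set of atoms, giving 2 matches.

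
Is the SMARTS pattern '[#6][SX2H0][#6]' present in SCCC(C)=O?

The pattern [#6][SX2H0][#6] describes an aliphatic sulfur bridging two carbons with no H on the sulfur — a thioether.
The closest candidate here is a thiol (-SH), but the sulfur has H1, not H0 bridging two carbons. No other fragment satisfies the full query, so there is no match.

No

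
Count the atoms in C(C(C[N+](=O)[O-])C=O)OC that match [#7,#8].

5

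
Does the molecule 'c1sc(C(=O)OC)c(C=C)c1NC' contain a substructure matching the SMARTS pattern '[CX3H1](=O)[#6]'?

No

The pattern [CX3H1](=O)[#6] describes an sp2 carbon with one H, double-bonded to O and single-bonded to carbon — an aldehyde.
The closest candidate here is a methyl-ester group (-C(=O)OCH3), but the carbonyl carbon has H0, not H1. No other fragment satisfies the full query, so there is no match.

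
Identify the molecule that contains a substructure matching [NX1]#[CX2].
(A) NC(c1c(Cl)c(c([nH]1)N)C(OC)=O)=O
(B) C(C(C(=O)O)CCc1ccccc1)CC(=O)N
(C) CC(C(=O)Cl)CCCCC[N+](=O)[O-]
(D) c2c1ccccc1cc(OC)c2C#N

[NX1]#[CX2] describes a nitrogen triple-bonded to a two-connected carbon (a nitrile).
(A) has a primary amide (-C(=O)NH2) but the nitrogen is NX3, not NX1.
(B) has a primary amide (-C(=O)NH2) but the nitrogen is NX3, not NX1.
(C) has a nitro group (-[N+](=O)[O-]) but there is no C#N triple bond.
(D) contains a nitrile (-C#N), which satisfies every atom and bond constraint.
So the answer is (D).

D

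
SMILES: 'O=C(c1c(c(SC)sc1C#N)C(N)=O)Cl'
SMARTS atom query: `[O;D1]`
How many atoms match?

2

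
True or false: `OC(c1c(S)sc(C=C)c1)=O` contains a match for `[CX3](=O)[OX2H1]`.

The pattern [CX3](=O)[OX2H1] describes an sp2 carbon double-bonded to O and single-bonded to an -OH oxygen — a carboxylic acid.
The molecule carries a carboxylic acid group (-C(=O)OH), whose atoms satisfy every constraint of the query, so the pattern matches.

True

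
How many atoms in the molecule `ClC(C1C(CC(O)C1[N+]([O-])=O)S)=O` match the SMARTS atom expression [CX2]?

0

The query [CX2] means: C with X2: aliphatic carbon with exactly 2 total connections.
Check the 13 heavy atoms by environment: 5× C (X4) → no; 1× C (X3) → no; 2× O (X1) → no; 1× Cl (X1) → no; 1× O (X2) → no; 1× N (charge +1, X3) → no; 1× O (charge -1, X1) → no; 1× S (X2) → no.
No environment satisfies the query, so 0 matching atoms.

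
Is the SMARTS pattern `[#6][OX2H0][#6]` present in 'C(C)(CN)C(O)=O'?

No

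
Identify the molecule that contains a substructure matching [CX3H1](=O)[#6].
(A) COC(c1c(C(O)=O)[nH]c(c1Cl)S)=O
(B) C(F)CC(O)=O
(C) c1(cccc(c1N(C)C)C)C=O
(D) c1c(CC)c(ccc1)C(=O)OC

C

[CX3H1](=O)[#6] describes an sp2 carbon with one H, double-bonded to O and single-bonded to carbon (an aldehyde).
(A) has a methyl-ester group (-C(=O)OCH3) but the carbonyl carbon has H0, not H1.
(B) has a carboxylic acid group (-C(=O)OH) but the carbonyl carbon has H0 and is bonded to O, not H1.
(C) contains an aldehyde (-CHO), which satisfies every atom and bond constraint.
(D) has a methyl-ester group (-C(=O)OCH3) but the carbonyl carbon has H0, not H1.
So the answer is (C).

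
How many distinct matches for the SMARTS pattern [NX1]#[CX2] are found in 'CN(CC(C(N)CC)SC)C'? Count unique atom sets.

0

[NX1]#[CX2] is the SMARTS for a nitrile: a nitrogen triple-bonded to a two-connected carbon.
The molecule has a primary amino group (-NH2), but the nitrogen is NX3 (three connections), not NX1 triple-bonded; nothing else fits, so there are 0 matches.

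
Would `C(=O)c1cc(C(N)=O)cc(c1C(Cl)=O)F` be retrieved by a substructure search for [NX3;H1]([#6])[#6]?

The pattern [NX3;H1]([#6])[#6] describes a trivalent nitrogen with one H, bonded to two carbons — a secondary amine.
The closest candidate here is a primary amide (-C(=O)NH2), but the -C(=O)NH2 nitrogen has H2, not H1. No other fragment satisfies the full query, so there is no match.

No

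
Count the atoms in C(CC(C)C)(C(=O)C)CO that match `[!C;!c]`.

The query [!C;!c] means: neither aliphatic nor aromatic carbon — same as [!#6].
Check the 10 heavy atoms by environment: 8× C → no; 2× O → match.
That gives 2 matching atoms.

2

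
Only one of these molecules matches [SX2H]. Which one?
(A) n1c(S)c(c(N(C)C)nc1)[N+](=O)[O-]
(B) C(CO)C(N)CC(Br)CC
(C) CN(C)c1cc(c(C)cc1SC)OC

A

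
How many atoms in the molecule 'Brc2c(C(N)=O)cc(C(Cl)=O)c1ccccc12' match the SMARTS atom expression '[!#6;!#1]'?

Check the 17 heavy atoms by environment: 10× c (aromatic) → no; 2× C → no; 2× O → match; 1× N → match; 1× Br → match; 1× Cl → match.
Summing the matching environments: 2 + 1 + 1 + 1 = 5 matching atoms.

5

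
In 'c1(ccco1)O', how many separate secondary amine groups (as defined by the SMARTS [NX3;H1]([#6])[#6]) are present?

[NX3;H1]([#6])[#6] is the SMARTS for a secondary amine: a trivalent nitrogen with one H, bonded to two carbons.
No fragment in the molecule satisfies every constraint, giving 0 matches.

0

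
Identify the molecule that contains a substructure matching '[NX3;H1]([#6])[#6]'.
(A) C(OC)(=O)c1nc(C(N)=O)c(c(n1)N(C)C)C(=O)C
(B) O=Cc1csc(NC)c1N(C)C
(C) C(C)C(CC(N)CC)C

[NX3;H1]([#6])[#6] describes a trivalent nitrogen with one H, bonded to two carbons (a secondary amine).
(A) has a primary amide (-C(=O)NH2) but the -C(=O)NH2 nitrogen has H2, not H1.
(B) contains an N-methylamino group (-NHCH3), which satisfies every atom and bond constraint.
(C) has a primary amino group (-NH2) but the nitrogen has H2 and only one carbon neighbour.
So the answer is (B).

B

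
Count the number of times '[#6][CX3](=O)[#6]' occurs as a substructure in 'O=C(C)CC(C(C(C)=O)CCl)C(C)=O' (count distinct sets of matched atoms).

3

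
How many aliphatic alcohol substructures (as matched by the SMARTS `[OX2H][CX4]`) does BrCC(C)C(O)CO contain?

[OX2H][CX4] is the SMARTS for an aliphatic alcohol: a hydroxyl oxygen bound to an sp3 (X4) carbon.
The molecule carries 2 separate instances of a hydroxyl group (-OH) meeting every constraint; each maps to a distinct set of atoms, giving 2 matches.

2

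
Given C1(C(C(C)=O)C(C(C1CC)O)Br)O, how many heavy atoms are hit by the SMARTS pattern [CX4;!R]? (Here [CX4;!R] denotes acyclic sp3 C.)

3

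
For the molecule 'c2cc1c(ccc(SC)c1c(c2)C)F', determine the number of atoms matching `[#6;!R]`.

2

The query [#6;!R] means: carbon not in any ring.
Check the 14 heavy atoms by environment: 10× c (aromatic, in 6-ring) → no; 2× C (acyclic) → match; 1× S (acyclic) → no; 1× F (acyclic) → no.
That gives 2 matching atoms.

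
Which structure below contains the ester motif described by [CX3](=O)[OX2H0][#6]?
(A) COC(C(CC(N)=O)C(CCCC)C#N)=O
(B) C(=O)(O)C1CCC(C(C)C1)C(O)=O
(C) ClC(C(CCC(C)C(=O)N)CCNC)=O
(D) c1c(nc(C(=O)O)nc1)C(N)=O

[CX3](=O)[OX2H0][#6] describes a carbonyl carbon bonded to an oxygen that is itself bonded to carbon (no H on that O) (an ester).
(A) contains a methyl-ester group (-C(=O)OCH3), which satisfies every atom and bond constraint.
(B) has a carboxylic acid group (-C(=O)OH) but the singly-bonded O carries H (OX2H1, not H0).
(C) has a primary amide (-C(=O)NH2) but the carbonyl is bonded to N, not to an O-C linkage.
(D) has a carboxylic acid group (-C(=O)OH) but the singly-bonded O carries H (OX2H1, not H0).
So the answer is (A).

A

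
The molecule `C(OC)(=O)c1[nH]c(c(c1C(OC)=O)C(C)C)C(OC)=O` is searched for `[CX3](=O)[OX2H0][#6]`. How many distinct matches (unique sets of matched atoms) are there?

[CX3](=O)[OX2H0][#6] is the SMARTS for an ester: a carbonyl carbon bonded to an oxygen that is itself bonded to carbon (no H on that O).
The molecule carries 3 separate instances of a methyl-ester group (-C(=O)OCH3) meeting every constraint; each maps to a distinct set of atoms, giving 3 matches.

3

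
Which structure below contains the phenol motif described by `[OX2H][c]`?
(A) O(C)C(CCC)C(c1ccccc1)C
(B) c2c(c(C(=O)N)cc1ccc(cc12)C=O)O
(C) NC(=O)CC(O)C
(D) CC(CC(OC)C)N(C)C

B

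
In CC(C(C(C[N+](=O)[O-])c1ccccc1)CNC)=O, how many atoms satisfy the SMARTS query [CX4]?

6

Check the 18 heavy atoms by environment: 6× C (X4) → match; 1× N (X3) → no; 1× C (X3) → no; 2× O (X1) → no; 6× c (aromatic, X3) → no; 1× N (charge +1, X3) → no; 1× O (charge -1, X1) → no.
That gives 6 matching atoms.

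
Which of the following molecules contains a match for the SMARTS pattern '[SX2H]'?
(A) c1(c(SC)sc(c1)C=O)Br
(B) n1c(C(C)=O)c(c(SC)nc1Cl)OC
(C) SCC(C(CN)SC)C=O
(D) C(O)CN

C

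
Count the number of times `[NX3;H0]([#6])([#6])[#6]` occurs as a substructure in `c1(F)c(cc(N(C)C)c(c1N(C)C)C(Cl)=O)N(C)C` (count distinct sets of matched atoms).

[NX3;H0]([#6])([#6])[#6] is the SMARTS for a tertiary amine: a trivalent nitrogen with no H, bonded to three carbons.
The molecule carries 3 separate instances of a dimethylamino group (-N(CH3)2) meeting every constraint; each maps to a distinct set of atoms, giving 3 matches.

3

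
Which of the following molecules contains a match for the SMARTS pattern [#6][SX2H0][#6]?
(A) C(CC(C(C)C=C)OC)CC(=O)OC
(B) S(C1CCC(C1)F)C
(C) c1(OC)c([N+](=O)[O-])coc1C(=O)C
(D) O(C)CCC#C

[#6][SX2H0][#6] describes an aliphatic sulfur bridging two carbons with no H on the sulfur (a thioether).
(A) has a methoxy ether (-OCH3) but the bridging atom is O, not S.
(B) contains a methylthio ether (-SCH3), which satisfies every atom and bond constraint.
(C) has a methoxy ether (-OCH3) but the bridging atom is O, not S.
(D) has a methoxy ether (-OCH3) but the bridging atom is O, not S.
So the answer is (B).

B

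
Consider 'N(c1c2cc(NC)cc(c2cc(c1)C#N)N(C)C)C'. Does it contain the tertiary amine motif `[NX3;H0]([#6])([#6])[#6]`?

Yes

The pattern [NX3;H0]([#6])([#6])[#6] describes a trivalent nitrogen with no H, bonded to three carbons — a tertiary amine.
The molecule carries a dimethylamino group (-N(CH3)2), whose atoms satisfy every constraint of the query, so the pattern matches.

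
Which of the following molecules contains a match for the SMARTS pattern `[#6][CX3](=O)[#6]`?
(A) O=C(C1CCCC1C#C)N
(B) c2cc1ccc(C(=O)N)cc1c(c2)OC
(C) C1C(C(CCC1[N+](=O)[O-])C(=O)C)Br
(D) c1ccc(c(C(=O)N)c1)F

C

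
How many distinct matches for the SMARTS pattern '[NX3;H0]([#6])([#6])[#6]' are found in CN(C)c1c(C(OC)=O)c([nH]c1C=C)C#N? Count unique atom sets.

1

[NX3;H0]([#6])([#6])[#6] is the SMARTS for a tertiary amine: a trivalent nitrogen with no H, bonded to three carbons.
Exactly one fragment in the molecule meets all constraints, giving 1 match.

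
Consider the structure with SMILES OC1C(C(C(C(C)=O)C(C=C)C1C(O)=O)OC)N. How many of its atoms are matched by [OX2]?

The query [OX2] means: aliphatic oxygen with two total connections — ether, hydroxyl, or ester single-bond O.
Check the 18 heavy atoms by environment: 8× C (X4) → no; 3× O (X2) → match; 4× C (X3) → no; 2× O (X1) → no; 1× N (X3) → no.
That gives 3 matching atoms.

3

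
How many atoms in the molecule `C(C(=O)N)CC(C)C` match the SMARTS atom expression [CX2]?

0

The query [CX2] means: C with X2: aliphatic carbon with exactly 2 total connections.
Check the 8 heavy atoms by environment: 5× C (X4) → no; 1× C (X3) → no; 1× O (X1) → no; 1× N (X3) → no.
No environment satisfies the query, so 0 matching atoms.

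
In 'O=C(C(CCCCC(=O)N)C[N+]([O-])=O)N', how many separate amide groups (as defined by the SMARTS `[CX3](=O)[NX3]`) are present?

2

[CX3](=O)[NX3] is the SMARTS for an amide: a carbonyl carbon bonded to a trivalent nitrogen.
The molecule carries 2 separate instances of a primary amide (-C(=O)NH2) meeting every constraint; each maps to a distinct set of atoms, giving 2 matches.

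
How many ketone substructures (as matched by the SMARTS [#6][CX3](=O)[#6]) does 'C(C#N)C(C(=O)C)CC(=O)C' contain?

2

[#6][CX3](=O)[#6] is the SMARTS for a ketone: a carbonyl carbon (no H) flanked by two carbons.
The molecule carries 2 separate instances of an acetyl/ketone group (-C(=O)CH3) meeting every constraint; each maps to a distinct set of atoms, giving 2 matches.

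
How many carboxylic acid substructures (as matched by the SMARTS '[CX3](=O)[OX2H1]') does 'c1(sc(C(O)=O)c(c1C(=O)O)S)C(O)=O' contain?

3

[CX3](=O)[OX2H1] is the SMARTS for a carboxylic acid: an sp2 carbon double-bonded to O and single-bonded to an -OH oxygen.
The molecule carries 3 separate instances of a carboxylic acid group (-C(=O)OH) meeting every constraint; each maps to a distinct set of atoms, giving 3 matches.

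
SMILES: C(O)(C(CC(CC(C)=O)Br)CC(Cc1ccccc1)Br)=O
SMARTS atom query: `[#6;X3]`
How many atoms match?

8

The query [#6;X3] means: any carbon (aromatic or not) with three total connections.
Check the 21 heavy atoms by environment: 8× C (X4) → no; 2× C (X3) → match; 2× O (X1) → no; 1× O (X2) → no; 2× Br (X1) → no; 6× c (aromatic, X3) → match.
Summing the matching environments: 2 + 6 = 8 matching atoms.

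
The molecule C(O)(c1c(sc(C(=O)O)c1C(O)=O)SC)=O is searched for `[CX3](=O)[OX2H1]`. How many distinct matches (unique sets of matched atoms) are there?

[CX3](=O)[OX2H1] is the SMARTS for a carboxylic acid: an sp2 carbon double-bonded to O and single-bonded to an -OH oxygen.
The molecule carries 3 separate instances of a carboxylic acid group (-C(=O)OH) meeting every constraint; each maps to a distinct set of atoms, giving 3 matches.

3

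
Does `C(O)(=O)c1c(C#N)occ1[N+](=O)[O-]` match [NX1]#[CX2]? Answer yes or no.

Yes

The pattern [NX1]#[CX2] describes a nitrogen triple-bonded to a two-connected carbon — a nitrile.
The molecule carries a nitrile (-C#N), whose atoms satisfy every constraint of the query, so the pattern matches.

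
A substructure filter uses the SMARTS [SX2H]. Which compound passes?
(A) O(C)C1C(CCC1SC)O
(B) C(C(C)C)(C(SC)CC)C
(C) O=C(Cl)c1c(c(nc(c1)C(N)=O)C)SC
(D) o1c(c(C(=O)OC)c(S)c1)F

[SX2H] describes an aliphatic sulfur with two connections, one being H (a thiol).
(A) has a hydroxyl group (-OH) but it is an -OH, not an -SH.
(B) has a methylthio ether (-SCH3) but the sulfur has H0 (bonded to two carbons), not H1.
(C) has a methylthio ether (-SCH3) but the sulfur has H0 (bonded to two carbons), not H1.
(D) contains a thiol (-SH), which satisfies every atom and bond constraint.
So the answer is (D).

D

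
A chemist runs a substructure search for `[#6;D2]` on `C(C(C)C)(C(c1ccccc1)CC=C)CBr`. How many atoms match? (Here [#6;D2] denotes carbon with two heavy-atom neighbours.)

8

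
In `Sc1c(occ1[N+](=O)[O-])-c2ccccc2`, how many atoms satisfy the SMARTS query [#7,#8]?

The query [#7,#8] means: nitrogen or oxygen (comma = OR).
Check the 15 heavy atoms by environment: 1× o (aromatic) → match; 10× c (aromatic) → no; 1× S → no; 1× N (charge +1) → match; 1× O (charge -1) → match; 1× O → match.
Summing the matching environments: 1 + 1 + 1 + 1 = 4 matching atoms.

4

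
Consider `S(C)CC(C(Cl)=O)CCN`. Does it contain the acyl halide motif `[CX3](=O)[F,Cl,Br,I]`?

Yes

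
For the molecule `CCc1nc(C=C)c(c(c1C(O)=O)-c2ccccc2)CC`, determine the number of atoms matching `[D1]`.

5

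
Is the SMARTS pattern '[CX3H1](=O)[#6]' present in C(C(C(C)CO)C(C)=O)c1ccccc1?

No

The pattern [CX3H1](=O)[#6] describes an sp2 carbon with one H, double-bonded to O and single-bonded to carbon — an aldehyde.
The closest candidate here is an acetyl/ketone group (-C(=O)CH3), but the carbonyl carbon has H0 (two carbon neighbours), not H1. No other fragment satisfies the full query, so there is no match.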